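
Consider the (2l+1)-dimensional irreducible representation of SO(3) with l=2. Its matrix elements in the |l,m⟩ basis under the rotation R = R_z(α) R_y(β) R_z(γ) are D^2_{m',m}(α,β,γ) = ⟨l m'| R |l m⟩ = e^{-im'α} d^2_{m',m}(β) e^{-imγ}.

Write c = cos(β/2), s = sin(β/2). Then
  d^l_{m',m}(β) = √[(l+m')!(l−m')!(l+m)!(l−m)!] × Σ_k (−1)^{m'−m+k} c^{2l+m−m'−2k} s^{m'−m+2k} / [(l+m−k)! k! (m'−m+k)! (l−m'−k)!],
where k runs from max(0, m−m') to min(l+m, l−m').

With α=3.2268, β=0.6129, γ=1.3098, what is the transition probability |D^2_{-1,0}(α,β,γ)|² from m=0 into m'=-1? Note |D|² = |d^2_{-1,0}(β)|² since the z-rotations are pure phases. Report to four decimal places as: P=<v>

D^2_{-1,0}(3.2268,0.6129,1.3098) = e^{-i·-1·3.2268}·d^2_{-1,0}(0.6129)·e^{-i·0·1.3098}. Compute d first:
With c≡cos(β/2)=0.953411 and s≡sin(β/2)=0.301676, N=[1·6·2·2]^{1/2}=4.898979
k∈{1,2} keeps every argument non-negative
  k=1: (−1)^0·4.8990/(2)·0.9534^3·0.3017^1 = +0.640407
  k=2: (−1)^1·4.8990/(2)·0.9534^1·0.3017^3 = -0.064118
d^2_{-1,0}(0.6129) = +0.640407 -0.064118 = +0.576289
|D^2_{-1,0}|² = |d^2_{-1,0}(β)|² = (+0.576289)² = 0.332110 (the z-rotation phases have unit modulus)

P=0.3321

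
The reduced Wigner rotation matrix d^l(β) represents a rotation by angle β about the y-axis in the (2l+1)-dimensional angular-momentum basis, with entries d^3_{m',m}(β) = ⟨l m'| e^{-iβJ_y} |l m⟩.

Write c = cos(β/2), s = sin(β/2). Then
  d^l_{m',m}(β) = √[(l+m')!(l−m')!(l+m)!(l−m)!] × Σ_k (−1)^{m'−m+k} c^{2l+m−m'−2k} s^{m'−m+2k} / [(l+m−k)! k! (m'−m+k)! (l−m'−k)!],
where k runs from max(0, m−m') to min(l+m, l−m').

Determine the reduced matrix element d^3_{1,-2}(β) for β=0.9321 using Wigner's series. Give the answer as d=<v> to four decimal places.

d=-0.3574

d^3_{1,-2}(β=0.9321) via Wigner's sum:
c=cos(0.9321/2)=0.893350, s=sin(0.9321/2)=0.449361; N=√[24·2·1·120]=75.894664
k: max(0,(-2)−(1))=0 … min(3+(-2),3−(1))=1
  k=0: (−1)^3·75.8947/(12)·0.8934^3·0.4494^3 = -0.409149
  k=1: (−1)^4·75.8947/(24)·0.8934^1·0.4494^5 = +0.051761
d^3_{1,-2}(0.9321) = -0.409149 +0.051761 = -0.357389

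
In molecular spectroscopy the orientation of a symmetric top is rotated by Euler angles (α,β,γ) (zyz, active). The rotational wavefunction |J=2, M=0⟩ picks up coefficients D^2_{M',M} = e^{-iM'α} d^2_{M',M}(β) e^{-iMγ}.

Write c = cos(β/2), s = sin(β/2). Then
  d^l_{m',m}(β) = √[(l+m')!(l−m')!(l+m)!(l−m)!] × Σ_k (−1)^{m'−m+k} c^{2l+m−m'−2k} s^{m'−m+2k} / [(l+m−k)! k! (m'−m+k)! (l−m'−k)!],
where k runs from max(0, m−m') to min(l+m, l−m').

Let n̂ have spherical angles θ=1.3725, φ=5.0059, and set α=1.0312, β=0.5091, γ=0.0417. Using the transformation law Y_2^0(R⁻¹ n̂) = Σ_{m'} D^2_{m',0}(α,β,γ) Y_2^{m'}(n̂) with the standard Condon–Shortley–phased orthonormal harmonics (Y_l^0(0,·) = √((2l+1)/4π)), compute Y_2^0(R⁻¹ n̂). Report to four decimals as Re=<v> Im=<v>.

Re=-0.2943 Im=0.0000

Need the full column D^2_{m',0} for m'=−2..2 at α=1.0312, β=0.5091, γ=0.0417.
cos(β/2)=0.967777, sin(β/2)=0.251810
d^2_{-2,0}: single k=2 term ⇒ +0.145469;  D = -0.068667+0.128242i
d^2_{-1,0}: k∈[1..2] ⇒ +0.559080 -0.037850 = +0.521230;  D = +0.267802+0.447171i
d^2_{0,0}: k∈[0..2] ⇒ +0.877204 -0.237551 +0.004021 = +0.643674;  D = +0.643674+0.000000i
d^2_{1,0}: k∈[0..1] ⇒ -0.559080 +0.037850 = -0.521230;  D = -0.267802+0.447171i
d^2_{2,0}: single k=0 term ⇒ +0.145469;  D = -0.068667-0.128242i
Y_2^{m'}(θ=1.3725,φ=5.0059) and Σ D·Y over m':
  (-0.0687+0.1282i)·(-0.3091+0.2056i)  (+0.2678+0.4472i)·(+0.0432+0.1428i)  (+0.6437+0.0000i)·(-0.2787+0.0000i)  (-0.2678+0.4472i)·(-0.0432+0.1428i)  (-0.0687-0.1282i)·(-0.3091-0.2056i)
Y_2^0(R⁻¹ n̂) = -0.294281+0.000000i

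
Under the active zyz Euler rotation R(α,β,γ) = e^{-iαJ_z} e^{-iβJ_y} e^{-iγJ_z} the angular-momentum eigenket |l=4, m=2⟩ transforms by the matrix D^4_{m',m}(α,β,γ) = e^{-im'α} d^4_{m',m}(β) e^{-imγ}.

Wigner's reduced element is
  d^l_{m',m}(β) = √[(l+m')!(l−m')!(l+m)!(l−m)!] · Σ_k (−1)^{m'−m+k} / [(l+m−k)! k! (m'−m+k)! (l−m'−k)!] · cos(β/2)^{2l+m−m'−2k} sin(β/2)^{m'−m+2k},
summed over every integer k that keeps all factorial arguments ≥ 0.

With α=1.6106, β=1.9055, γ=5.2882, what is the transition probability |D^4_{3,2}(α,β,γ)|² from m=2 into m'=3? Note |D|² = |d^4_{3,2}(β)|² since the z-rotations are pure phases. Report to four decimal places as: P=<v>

P=0.1089

D^4_{3,2}(1.6106,1.9055,5.2882) = e^{-i·3·1.6106}·d^4_{3,2}(1.9055)·e^{-i·2·5.2882}. Compute d first:
c=cos(1.9055/2)=0.579444, s=sin(1.9055/2)=0.815012; N=√[5040·1·720·2]=2693.993318
Admissible k: 0..1 (factorial args all ≥0)
  k=0: (−1)^1·2693.9933/(720)·0.5794^7·0.8150^1 = -0.066882
  k=1: (−1)^2·2693.9933/(240)·0.5794^5·0.8150^3 = +0.396949
d^4_{3,2}(1.9055) = -0.066882 +0.396949 = +0.330067
|D^4_{3,2}|² = |d^4_{3,2}(β)|² = (+0.330067)² = 0.108944 (the z-rotation phases have unit modulus)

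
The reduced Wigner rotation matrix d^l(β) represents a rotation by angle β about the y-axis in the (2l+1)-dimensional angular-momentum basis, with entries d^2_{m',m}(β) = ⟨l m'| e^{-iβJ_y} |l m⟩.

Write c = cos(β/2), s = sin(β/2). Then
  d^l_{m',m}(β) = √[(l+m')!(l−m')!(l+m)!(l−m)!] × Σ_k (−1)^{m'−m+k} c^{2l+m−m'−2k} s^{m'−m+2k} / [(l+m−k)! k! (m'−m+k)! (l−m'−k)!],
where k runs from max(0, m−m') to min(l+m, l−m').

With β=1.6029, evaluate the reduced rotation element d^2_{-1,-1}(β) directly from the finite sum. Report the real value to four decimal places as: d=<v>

d^2_{-1,-1}(β=1.6029) via Wigner's sum:
Half-angle: c=0.695666, s=0.718366. N=√(1·6·1·6)=6.000000
Admissible k: 0..1 (factorial args all ≥0)
  k=0: (−1)^0·6.0000/(6)·0.6957^4·0.7184^0 = +0.234208
  k=1: (−1)^1·6.0000/(2)·0.6957^2·0.7184^2 = -0.749227
d^2_{-1,-1}(1.6029) = +0.234208 -0.749227 = -0.515019

d=-0.5150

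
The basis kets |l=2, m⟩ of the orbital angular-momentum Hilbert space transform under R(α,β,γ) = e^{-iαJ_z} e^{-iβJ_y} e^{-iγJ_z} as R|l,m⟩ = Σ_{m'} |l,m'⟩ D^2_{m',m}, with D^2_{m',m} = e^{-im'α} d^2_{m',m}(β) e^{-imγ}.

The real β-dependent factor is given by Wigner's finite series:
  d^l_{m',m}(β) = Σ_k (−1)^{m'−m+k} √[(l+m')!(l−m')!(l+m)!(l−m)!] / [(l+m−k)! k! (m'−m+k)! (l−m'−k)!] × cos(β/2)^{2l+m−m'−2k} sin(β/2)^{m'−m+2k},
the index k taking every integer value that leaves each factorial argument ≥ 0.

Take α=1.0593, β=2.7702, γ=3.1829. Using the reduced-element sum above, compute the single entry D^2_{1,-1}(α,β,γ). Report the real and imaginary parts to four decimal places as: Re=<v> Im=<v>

First d^2_{1,-1}(β=2.7702), then the phase factors e^{-i(1)α} and e^{-i(-1)γ}:
Half-angle: c=0.184631, s=0.982808. N=√(6·1·1·6)=6.000000
k: max(0,(-1)−(1))=0 … min(2+(-1),2−(1))=1
  k=0: (−1)^2·6.0000/(2)·0.1846^2·0.9828^2 = +0.098780
  k=1: (−1)^3·6.0000/(6)·0.1846^0·0.9828^4 = -0.932985
d^2_{1,-1}(2.7702) = +0.098780 -0.932985 = -0.834205
Phases: e^{-i·(1)·1.0593}=+0.489483-0.872013i, e^{-i·(-1)·3.1829}=-0.999147-0.041296i ⇒ D=+0.438021-0.709955i

Re=0.4380 Im=-0.7100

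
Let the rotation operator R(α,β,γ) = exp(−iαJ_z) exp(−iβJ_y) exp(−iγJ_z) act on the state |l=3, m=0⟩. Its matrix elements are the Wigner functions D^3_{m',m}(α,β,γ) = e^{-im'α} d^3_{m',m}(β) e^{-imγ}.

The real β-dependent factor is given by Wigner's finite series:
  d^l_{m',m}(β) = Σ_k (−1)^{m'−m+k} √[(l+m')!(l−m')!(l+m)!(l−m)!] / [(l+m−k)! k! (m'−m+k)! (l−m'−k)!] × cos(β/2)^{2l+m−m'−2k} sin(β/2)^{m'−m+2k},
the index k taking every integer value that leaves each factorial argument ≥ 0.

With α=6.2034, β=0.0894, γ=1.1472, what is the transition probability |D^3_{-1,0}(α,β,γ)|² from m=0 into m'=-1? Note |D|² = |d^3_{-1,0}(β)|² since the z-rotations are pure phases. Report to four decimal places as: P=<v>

First d^3_{-1,0}(β=0.0894), then the phase factors e^{-i(-1)α} and e^{-i(0)γ}:
With c≡cos(β/2)=0.999001 and s≡sin(β/2)=0.044685, N=[2·24·6·6]^{1/2}=41.569219
k: max(0,(0)−(-1))=1 … min(3+(0),3−(-1))=3
  k=1: (−1)^0·41.5692/(12)·0.9990^5·0.0447^1 = +0.154022
  k=2: (−1)^1·41.5692/(4)·0.9990^3·0.0447^3 = -0.000924
  k=3: (−1)^2·41.5692/(12)·0.9990^1·0.0447^5 = +0.000001
d^3_{-1,0}(0.0894) = +0.154022 -0.000924 +0.000001 = +0.153098
|D^3_{-1,0}|² = |d^3_{-1,0}(β)|² = (+0.153098)² = 0.023439 (the z-rotation phases have unit modulus)

P=0.0234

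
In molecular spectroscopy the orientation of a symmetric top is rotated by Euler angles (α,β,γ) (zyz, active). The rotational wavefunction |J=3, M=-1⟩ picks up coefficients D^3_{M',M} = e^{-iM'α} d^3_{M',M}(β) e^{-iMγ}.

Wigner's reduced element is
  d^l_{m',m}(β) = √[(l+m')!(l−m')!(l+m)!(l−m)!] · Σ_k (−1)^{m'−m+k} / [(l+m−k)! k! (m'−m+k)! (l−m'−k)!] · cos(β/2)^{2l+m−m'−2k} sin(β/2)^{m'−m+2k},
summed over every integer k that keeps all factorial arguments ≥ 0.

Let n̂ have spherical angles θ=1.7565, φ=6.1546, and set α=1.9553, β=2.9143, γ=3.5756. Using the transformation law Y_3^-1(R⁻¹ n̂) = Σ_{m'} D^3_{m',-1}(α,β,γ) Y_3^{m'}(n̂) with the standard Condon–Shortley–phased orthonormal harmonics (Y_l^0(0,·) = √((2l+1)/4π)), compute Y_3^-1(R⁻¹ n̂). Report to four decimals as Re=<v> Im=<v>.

Re=0.0328 Im=0.3125

Need the full column D^3_{m',-1} for m'=−3..3 at α=1.9553, β=2.9143, γ=3.5756.
cos(β/2)=0.113402, sin(β/2)=0.993549
d^3_{-3,-1}: single k=2 term ⇒ +0.000632;  D = -0.000632-0.000011i
d^3_{-2,-1}: k∈[1..2] ⇒ +0.000059 -0.009046 = -0.008987;  D = -0.003231-0.008386i
d^3_{-1,-1}: k∈[0..2] ⇒ +0.000002 -0.001306 +0.075188 = +0.073884;  D = +0.053945-0.050486i
d^3_{0,-1}: k∈[0..2] ⇒ -0.000065 +0.014864 -0.380327 = -0.365528;  D = +0.331639+0.153708i
d^3_{1,-1}: k∈[0..2] ⇒ +0.000980 -0.100251 +0.961914 = +0.862643;  D = -0.042687+0.861586i
d^3_{2,-1}: k∈[0..1] ⇒ -0.009046 +0.347190 = +0.338144;  D = +0.319347-0.111171i
d^3_{3,-1}: single k=0 term ⇒ +0.048534;  D = -0.031984-0.036504i
Y_3^{m'}(θ=1.7565,φ=6.1546) and Σ D·Y over m':
  (-0.0006-0.0000i)·(+0.3670+0.1490i)  (-0.0032-0.0084i)·(-0.1763-0.0464i)  (+0.0539-0.0505i)·(-0.2613-0.0338i)  (+0.3316+0.1537i)·(+0.1950+0.0000i)  (-0.0427+0.8616i)·(+0.2613-0.0338i)  (+0.3193-0.1112i)·(-0.1763+0.0464i)  (-0.0320-0.0365i)·(-0.3670+0.1490i)
Y_3^-1(R⁻¹ n̂) = +0.032801+0.312478i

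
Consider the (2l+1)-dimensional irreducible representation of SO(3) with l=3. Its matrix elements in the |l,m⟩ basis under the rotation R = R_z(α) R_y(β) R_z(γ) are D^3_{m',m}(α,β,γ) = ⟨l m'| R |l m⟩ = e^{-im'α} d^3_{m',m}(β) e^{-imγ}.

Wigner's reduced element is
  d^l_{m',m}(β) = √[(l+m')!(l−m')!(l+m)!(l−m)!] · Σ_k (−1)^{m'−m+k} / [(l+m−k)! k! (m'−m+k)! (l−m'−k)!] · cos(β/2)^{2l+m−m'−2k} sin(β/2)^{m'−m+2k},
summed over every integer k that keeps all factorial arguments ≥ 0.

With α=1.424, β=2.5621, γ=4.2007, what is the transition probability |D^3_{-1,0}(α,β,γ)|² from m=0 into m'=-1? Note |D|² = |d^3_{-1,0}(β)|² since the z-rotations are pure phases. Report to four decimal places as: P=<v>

P=0.3516

First d^3_{-1,0}(β=2.5621), then the phase factors e^{-i(-1)α} and e^{-i(0)γ}:
With c≡cos(β/2)=0.285709 and s≡sin(β/2)=0.958316, N=[2·24·6·6]^{1/2}=41.569219
The bounds max(0,m−m')=1 and min(l+m,l−m')=3 give 3 terms
  k=1: (−1)^0·41.5692/(12)·0.2857^5·0.9583^1 = +0.006320
  k=2: (−1)^1·41.5692/(4)·0.2857^3·0.9583^3 = -0.213310
  k=3: (−1)^2·41.5692/(12)·0.2857^1·0.9583^5 = +0.799943
d^3_{-1,0}(2.5621) = +0.006320 -0.213310 +0.799943 = +0.592954
|D^3_{-1,0}|² = |d^3_{-1,0}(β)|² = (+0.592954)² = 0.351594 (the z-rotation phases have unit modulus)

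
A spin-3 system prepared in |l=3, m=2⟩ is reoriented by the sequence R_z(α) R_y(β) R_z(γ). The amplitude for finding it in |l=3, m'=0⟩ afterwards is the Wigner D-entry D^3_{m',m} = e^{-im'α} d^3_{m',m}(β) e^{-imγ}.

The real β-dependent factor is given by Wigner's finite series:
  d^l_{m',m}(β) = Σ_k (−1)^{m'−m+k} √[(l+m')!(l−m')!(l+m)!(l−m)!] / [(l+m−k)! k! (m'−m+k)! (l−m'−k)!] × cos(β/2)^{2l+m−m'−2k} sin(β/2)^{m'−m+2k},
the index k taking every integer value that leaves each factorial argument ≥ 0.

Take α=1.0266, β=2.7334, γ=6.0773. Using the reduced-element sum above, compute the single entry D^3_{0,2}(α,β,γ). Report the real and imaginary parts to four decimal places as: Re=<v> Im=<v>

D^3_{0,2}(1.0266,2.7334,6.0773) = e^{-i·0·1.0266}·d^3_{0,2}(2.7334)·e^{-i·2·6.0773}. Compute d first:
With c≡cos(β/2)=0.202682 and s≡sin(β/2)=0.979245, N=[6·6·120·1]^{1/2}=65.726707
k: max(0,(2)−(0))=2 … min(3+(2),3−(0))=3
  k=2: (−1)^0·65.7267/(12)·0.2027^4·0.9792^2 = +0.008864
  k=3: (−1)^1·65.7267/(12)·0.2027^2·0.9792^4 = -0.206898
d^3_{0,2}(2.7334) = +0.008864 -0.206898 = -0.198035
Phases: e^{-i·(0)·1.0266}=+1.000000+0.000000i, e^{-i·(2)·6.0773}=+0.916414+0.400233i ⇒ D=-0.181482-0.079260i

Re=-0.1815 Im=-0.0793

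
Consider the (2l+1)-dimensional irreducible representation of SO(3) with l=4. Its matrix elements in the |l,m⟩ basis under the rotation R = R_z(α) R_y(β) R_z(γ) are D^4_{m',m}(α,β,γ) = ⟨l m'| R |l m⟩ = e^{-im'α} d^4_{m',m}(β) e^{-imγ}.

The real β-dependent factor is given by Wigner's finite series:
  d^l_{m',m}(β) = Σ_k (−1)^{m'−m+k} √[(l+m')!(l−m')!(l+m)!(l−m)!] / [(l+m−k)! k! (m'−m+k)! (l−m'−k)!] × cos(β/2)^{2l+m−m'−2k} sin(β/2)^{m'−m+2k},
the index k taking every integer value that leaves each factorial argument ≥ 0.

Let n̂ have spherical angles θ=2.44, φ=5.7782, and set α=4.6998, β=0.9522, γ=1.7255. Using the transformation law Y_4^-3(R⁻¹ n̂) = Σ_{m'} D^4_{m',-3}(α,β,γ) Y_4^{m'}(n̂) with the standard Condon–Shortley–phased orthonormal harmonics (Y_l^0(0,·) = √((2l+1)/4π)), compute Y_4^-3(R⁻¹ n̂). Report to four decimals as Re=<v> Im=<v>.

Re=0.2259 Im=0.0410

Need the full column D^4_{m',-3} for m'=−4..4 at α=4.6998, β=0.9522, γ=1.7255.
cos(β/2)=0.888789, sin(β/2)=0.458316
d^4_{-4,-3}: single k=1 term ⇒ +0.567939;  D = +0.228340-0.520015i
d^4_{-3,-3}: k∈[0..1] ⇒ +0.389394 -0.724805 = -0.335410;  D = -0.305386-0.138707i
d^4_{-2,-3}: k∈[0..1] ⇒ -0.751312 +0.599342 = -0.151970;  D = +0.064583-0.137564i
d^4_{-1,-3}: k∈[0..1] ⇒ +0.821852 -0.364230 = +0.457622;  D = -0.411761-0.199677i
d^4_{0,-3}: k∈[0..1] ⇒ -0.631762 +0.167991 = -0.463771;  D = -0.207597+0.414713i
d^4_{1,-3}: k∈[0..1] ⇒ +0.364230 -0.058111 = +0.306119;  D = +0.271991+0.140462i
d^4_{2,-3}: k∈[0..1] ⇒ -0.159371 +0.014126 = -0.145245;  D = +0.068265-0.128203i
d^4_{3,-3}: k∈[0..1] ⇒ +0.051249 -0.001947 = +0.049302;  D = -0.043223-0.023718i
d^4_{4,-3}: single k=0 term ⇒ -0.010678;  D = -0.005254+0.009296i
Y_4^{m'}(θ=2.44,φ=5.7782) and Σ D·Y over m':
  (+0.2283-0.5200i)·(-0.0333+0.0692i)  (-0.3054-0.1387i)·(-0.0143-0.2567i)  (+0.0646-0.1376i)·(+0.2286+0.3639i)  (-0.4118-0.1997i)·(-0.2212-0.1223i)  (-0.2076+0.4147i)·(-0.2739+0.0000i)  (+0.2720+0.1405i)·(+0.2212-0.1223i)  (+0.0683-0.1282i)·(+0.2286-0.3639i)  (-0.0432-0.0237i)·(+0.0143-0.2567i)  (-0.0053+0.0093i)·(-0.0333-0.0692i)
Y_4^-3(R⁻¹ n̂) = +0.225925+0.040972i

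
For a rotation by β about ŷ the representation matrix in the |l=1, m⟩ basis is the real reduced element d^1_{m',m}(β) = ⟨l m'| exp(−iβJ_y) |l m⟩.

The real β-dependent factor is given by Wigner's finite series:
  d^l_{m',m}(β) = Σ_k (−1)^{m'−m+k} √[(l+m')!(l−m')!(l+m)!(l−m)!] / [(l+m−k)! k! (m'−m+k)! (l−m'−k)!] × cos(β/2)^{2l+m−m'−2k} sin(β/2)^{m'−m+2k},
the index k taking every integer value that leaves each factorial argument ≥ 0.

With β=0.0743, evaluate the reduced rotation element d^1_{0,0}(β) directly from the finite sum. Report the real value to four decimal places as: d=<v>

d=0.9972

d^1_{0,0}(β=0.0743) via Wigner's sum:
Half-angle: c=0.999310, s=0.037141. N=√(1·1·1·1)=1.000000
k: max(0,(0)−(0))=0 … min(1+(0),1−(0))=1
  k=0: (−1)^0·1.0000/(1)·0.9993^2·0.0371^0 = +0.998621
  k=1: (−1)^1·1.0000/(1)·0.9993^0·0.0371^2 = -0.001379
d^1_{0,0}(0.0743) = +0.998621 -0.001379 = +0.997241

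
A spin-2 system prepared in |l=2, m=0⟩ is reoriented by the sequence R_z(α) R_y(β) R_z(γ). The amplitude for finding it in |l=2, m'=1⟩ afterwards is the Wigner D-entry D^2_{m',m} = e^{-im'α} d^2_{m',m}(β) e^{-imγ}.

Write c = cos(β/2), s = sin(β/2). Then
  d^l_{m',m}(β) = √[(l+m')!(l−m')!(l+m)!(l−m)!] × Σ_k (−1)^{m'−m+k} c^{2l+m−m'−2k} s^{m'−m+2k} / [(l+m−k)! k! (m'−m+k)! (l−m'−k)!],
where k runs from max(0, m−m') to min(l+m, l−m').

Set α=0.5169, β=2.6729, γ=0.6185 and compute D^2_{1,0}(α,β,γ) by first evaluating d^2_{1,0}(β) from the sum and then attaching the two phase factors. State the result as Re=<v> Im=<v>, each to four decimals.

Split into d^2_{1,0}(β=2.6729) × two z-phases.
c=cos(2.6729/2)=0.232207, s=sin(2.6729/2)=0.972666; N=√[6·1·2·2]=4.898979
k: max(0,(0)−(1))=0 … min(2+(0),2−(1))=1
  k=0: (−1)^1·4.8990/(2)·0.2322^3·0.9727^1 = -0.029831
  k=1: (−1)^2·4.8990/(2)·0.2322^1·0.9727^3 = +0.523411
d^2_{1,0}(2.6729) = -0.029831 +0.523411 = +0.493580
D = (+0.869355-0.494188i)·(+0.493580)·(+1.000000+0.000000i) = +0.429097-0.243921i

Re=0.4291 Im=-0.2439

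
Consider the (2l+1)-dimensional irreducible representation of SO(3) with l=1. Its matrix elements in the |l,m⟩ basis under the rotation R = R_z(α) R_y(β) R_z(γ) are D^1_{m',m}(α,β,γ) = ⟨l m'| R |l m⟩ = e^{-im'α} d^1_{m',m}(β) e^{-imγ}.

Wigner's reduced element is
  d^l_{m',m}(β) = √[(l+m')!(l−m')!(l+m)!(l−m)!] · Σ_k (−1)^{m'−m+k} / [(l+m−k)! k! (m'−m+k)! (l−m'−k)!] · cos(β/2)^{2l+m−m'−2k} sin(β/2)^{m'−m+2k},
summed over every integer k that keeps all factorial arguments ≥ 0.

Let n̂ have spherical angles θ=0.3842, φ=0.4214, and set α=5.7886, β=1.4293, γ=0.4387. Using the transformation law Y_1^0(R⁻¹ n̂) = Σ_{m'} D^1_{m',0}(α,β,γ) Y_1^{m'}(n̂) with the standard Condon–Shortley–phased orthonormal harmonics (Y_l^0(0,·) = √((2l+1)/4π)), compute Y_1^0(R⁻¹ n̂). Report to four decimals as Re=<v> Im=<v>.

Re=0.1743 Im=0.0000

Need the full column D^1_{m',0} for m'=−1..1 at α=5.7886, β=1.4293, γ=0.4387.
cos(β/2)=0.755323, sin(β/2)=0.655353
d^1_{-1,0}: single k=1 term ⇒ +0.700040;  D = +0.616151-0.332286i
d^1_{0,0}: k∈[0..1] ⇒ +0.570512 -0.429488 = +0.141025;  D = +0.141025+0.000000i
d^1_{1,0}: single k=0 term ⇒ -0.700040;  D = -0.616151-0.332286i
Y_1^{m'}(θ=0.3842,φ=0.4214) and Σ D·Y over m':
  (+0.6162-0.3323i)·(+0.1182-0.0530i)  (+0.1410+0.0000i)·(+0.4530+0.0000i)  (-0.6162-0.3323i)·(-0.1182-0.0530i)
Y_1^0(R⁻¹ n̂) = +0.174299+0.000000i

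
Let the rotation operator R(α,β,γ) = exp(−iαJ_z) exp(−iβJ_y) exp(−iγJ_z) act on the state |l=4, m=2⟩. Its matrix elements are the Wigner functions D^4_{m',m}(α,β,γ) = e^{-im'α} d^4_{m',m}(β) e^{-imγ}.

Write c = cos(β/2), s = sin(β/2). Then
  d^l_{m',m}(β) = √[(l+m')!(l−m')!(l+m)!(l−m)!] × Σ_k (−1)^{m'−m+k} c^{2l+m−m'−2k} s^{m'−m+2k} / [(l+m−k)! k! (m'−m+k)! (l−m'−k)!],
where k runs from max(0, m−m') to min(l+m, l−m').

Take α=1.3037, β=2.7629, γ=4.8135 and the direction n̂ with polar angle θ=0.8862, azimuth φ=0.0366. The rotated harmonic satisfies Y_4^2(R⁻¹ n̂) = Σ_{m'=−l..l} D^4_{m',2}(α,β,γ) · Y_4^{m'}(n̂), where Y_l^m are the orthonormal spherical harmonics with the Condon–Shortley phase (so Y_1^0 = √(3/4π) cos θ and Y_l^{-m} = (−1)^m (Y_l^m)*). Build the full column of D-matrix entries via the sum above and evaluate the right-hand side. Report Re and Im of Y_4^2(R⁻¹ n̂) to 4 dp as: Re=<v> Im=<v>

Need the full column D^4_{m',2} for m'=−4..4 at α=1.3037, β=2.7629, γ=4.8135.
cos(β/2)=0.188217, sin(β/2)=0.982127
d^4_{-4,2}: single k=6 term ⇒ +0.168230;  D = -0.049746+0.160707i
d^4_{-3,2}: k∈[5..6] ⇒ +0.068391 -0.620723 = -0.552332;  D = -0.465816-0.296792i
d^4_{-2,2}: k∈[4..6] ⇒ +0.017514 -0.381510 +0.865651 = +0.501656;  D = +0.371667-0.336930i
d^4_{-1,2}: k∈[3..5] ⇒ +0.003165 -0.129247 +0.703834 = +0.577751;  D = -0.261304-0.515283i
d^4_{0,2}: k∈[2..4] ⇒ +0.000407 -0.029539 +0.301610 = +0.272478;  D = -0.266926+0.054726i
d^4_{1,2}: k∈[1..3] ⇒ +0.000035 -0.004747 +0.086165 = +0.081453;  D = -0.005280+0.081282i
d^4_{2,2}: k∈[0..2] ⇒ +0.000002 -0.000515 +0.017514 = +0.017001;  D = +0.016073+0.005541i
d^4_{3,2}: k∈[0..1] ⇒ -0.000031 +0.002512 = +0.002481;  D = +0.001399-0.002049i
d^4_{4,2}: single k=0 term ⇒ +0.000227;  D = -0.000147-0.000173i
Y_4^{m'}(θ=0.8862,φ=0.0366) and Σ D·Y over m':
  (-0.0497+0.1607i)·(+0.1577-0.0232i)  (-0.4658-0.2968i)·(+0.3658-0.0403i)  (+0.3717-0.3369i)·(+0.3602-0.0264i)  (-0.2613-0.5153i)·(-0.0465+0.0017i)  (-0.2669+0.0547i)·(-0.3596+0.0000i)  (-0.0053+0.0813i)·(+0.0465+0.0017i)  (+0.0161+0.0055i)·(+0.3602+0.0264i)  (+0.0014-0.0020i)·(-0.3658-0.0403i)  (-0.0001-0.0002i)·(+0.1577+0.0232i)
Y_4^2(R⁻¹ n̂) = +0.052210-0.183766i

Re=0.0522 Im=-0.1838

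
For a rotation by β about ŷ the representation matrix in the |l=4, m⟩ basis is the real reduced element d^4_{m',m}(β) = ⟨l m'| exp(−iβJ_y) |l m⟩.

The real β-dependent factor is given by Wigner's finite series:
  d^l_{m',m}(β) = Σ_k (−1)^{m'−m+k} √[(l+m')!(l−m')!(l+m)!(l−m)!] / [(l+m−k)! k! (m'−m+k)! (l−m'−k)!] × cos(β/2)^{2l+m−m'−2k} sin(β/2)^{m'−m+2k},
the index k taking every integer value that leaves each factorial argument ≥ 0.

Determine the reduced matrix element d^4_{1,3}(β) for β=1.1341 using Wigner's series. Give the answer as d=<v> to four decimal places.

d=0.2673

d^4_{1,3}(β=1.1341) via Wigner's sum:
c=cos(1.1341/2)=0.843489, s=sin(1.1341/2)=0.537146; N=√[120·6·5040·1]=1904.940944
k: max(0,(3)−(1))=2 … min(4+(3),4−(1))=3
  k=2: (−1)^0·1904.9409/(240)·0.8435^6·0.5371^2 = +0.824769
  k=3: (−1)^1·1904.9409/(144)·0.8435^4·0.5371^4 = -0.557451
d^4_{1,3}(1.1341) = +0.824769 -0.557451 = +0.267318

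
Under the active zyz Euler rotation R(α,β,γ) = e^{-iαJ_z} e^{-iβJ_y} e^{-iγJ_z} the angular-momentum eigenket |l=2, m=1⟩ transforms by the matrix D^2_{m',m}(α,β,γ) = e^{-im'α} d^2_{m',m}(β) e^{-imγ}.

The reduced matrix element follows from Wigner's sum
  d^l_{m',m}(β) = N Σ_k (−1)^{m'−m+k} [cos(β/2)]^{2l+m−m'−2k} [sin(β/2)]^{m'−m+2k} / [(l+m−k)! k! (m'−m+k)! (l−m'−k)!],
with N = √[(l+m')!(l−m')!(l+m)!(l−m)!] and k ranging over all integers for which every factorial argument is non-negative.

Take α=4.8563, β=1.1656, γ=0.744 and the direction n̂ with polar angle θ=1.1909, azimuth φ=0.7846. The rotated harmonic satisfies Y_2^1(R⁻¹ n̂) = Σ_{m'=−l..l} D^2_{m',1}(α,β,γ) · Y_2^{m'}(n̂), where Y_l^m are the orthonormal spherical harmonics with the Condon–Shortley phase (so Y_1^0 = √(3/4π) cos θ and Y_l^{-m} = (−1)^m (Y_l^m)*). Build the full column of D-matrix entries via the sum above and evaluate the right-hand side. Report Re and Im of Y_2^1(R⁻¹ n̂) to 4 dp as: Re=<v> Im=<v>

Re=0.0260 Im=0.2606

Need the full column D^2_{m',1} for m'=−2..2 at α=4.8563, β=1.1656, γ=0.744.
cos(β/2)=0.834925, sin(β/2)=0.550364
d^2_{-2,1}: single k=3 term ⇒ +0.278373;  D = -0.249907+0.122629i
d^2_{-1,1}: k∈[2..3] ⇒ +0.633455 -0.091749 = +0.541707;  D = -0.305910-0.447063i
d^2_{0,1}: k∈[1..2] ⇒ +0.784635 -0.340936 = +0.443699;  D = +0.326459-0.300489i
d^2_{1,1}: k∈[0..1] ⇒ +0.485948 -0.633455 = -0.147507;  D = -0.114430-0.093082i
d^2_{2,1}: single k=0 term ⇒ -0.640652;  D = +0.328818-0.549830i
Y_2^{m'}(θ=1.1909,φ=0.7846) and Σ D·Y over m':
  (-0.2499+0.1226i)·(+0.0005-0.3332i)  (-0.3059-0.4471i)·(+0.1883-0.1880i)  (+0.3265-0.3005i)·(-0.1853+0.0000i)  (-0.1144-0.0931i)·(-0.1883-0.1880i)  (+0.3288-0.5498i)·(+0.0005+0.3332i)
Y_2^1(R⁻¹ n̂) = +0.026002+0.260623i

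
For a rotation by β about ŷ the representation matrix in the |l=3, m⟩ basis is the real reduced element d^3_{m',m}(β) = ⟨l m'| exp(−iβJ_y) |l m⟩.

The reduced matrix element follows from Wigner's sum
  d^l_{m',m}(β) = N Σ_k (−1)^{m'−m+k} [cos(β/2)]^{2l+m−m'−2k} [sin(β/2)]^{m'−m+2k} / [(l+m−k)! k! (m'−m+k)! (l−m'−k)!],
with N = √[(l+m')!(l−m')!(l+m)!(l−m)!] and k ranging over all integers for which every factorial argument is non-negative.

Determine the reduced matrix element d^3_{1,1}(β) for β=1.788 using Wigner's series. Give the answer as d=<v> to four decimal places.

d^3_{1,1}(β=1.788) via Wigner's sum:
c=cos(1.788/2)=0.626299, s=sin(1.788/2)=0.779583; N=√[24·2·24·2]=48.000000
k: max(0,(1)−(1))=0 … min(3+(1),3−(1))=2
  k=0: (−1)^0·48.0000/(48)·0.6263^6·0.7796^0 = +0.060352
  k=1: (−1)^1·48.0000/(6)·0.6263^4·0.7796^2 = -0.748068
  k=2: (−1)^2·48.0000/(8)·0.6263^2·0.7796^4 = +0.869289
d^3_{1,1}(1.788) = +0.060352 -0.748068 +0.869289 = +0.181573

d=0.1816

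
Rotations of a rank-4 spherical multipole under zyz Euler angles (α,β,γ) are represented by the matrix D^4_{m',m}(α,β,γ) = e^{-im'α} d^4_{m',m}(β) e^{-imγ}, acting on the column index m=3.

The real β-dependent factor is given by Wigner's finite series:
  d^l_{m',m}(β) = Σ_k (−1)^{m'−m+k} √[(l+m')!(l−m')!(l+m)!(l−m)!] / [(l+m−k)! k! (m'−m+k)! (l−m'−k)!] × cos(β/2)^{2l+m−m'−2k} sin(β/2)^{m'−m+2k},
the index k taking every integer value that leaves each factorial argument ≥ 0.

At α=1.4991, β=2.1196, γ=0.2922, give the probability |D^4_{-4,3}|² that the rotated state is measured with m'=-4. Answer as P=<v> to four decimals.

P=0.2824

First d^4_{-4,3}(β=2.1196), then the phase factors e^{-i(-4)α} and e^{-i(3)γ}:
With c≡cos(β/2)=0.489047 and s≡sin(β/2)=0.872258, N=[1·40320·5040·1]^{1/2}=14255.272709
k: max(0,(3)−(-4))=7 … min(4+(3),4−(-4))=7
  k=7: (−1)^0·14255.2727/(5040)·0.4890^1·0.8723^7 = +0.531384
d^4_{-4,3}(2.1196) = +0.531384
|D^4_{-4,3}|² = |d^4_{-4,3}(β)|² = (+0.531384)² = 0.282369 (the z-rotation phases have unit modulus)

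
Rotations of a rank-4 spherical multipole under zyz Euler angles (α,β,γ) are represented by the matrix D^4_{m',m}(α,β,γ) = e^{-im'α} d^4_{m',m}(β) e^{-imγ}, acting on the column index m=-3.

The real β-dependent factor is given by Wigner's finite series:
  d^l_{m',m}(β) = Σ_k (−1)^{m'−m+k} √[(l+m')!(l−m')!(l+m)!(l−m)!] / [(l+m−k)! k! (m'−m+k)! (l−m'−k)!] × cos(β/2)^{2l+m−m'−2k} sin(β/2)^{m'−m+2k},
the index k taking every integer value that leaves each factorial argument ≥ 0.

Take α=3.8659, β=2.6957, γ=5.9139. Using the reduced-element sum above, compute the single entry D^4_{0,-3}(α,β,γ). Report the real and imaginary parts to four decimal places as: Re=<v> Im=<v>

Re=0.0478 Im=-0.0958

D^4_{0,-3}(3.8659,2.6957,5.9139) = e^{-i·0·3.8659}·d^4_{0,-3}(2.6957)·e^{-i·-3·5.9139}. Compute d first:
c=cos(2.6957/2)=0.221104, s=sin(2.6957/2)=0.975250; N=√[24·24·1·5040]=1703.830978
Admissible k: 0..1 (factorial args all ≥0)
  k=0: (−1)^3·1703.8310/(144)·0.2211^5·0.9753^3 = -0.005800
  k=1: (−1)^4·1703.8310/(144)·0.2211^3·0.9753^5 = +0.112832
d^4_{0,-3}(2.6957) = -0.005800 +0.112832 = +0.107033
Phases: e^{-i·(0)·3.8659}=+1.000000+0.000000i, e^{-i·(-3)·5.9139}=+0.446581-0.894743i ⇒ D=+0.047799-0.095767i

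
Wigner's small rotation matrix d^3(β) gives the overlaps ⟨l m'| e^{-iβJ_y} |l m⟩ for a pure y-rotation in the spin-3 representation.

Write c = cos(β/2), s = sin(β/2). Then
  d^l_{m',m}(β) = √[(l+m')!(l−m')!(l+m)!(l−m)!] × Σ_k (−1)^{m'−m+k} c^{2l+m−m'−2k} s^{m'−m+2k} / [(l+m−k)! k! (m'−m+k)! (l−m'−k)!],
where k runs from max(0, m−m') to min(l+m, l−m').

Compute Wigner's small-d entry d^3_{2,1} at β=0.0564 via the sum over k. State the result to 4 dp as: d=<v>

d=-0.0888

d^3_{2,1}(β=0.0564) via Wigner's sum:
With c≡cos(β/2)=0.999602 and s≡sin(β/2)=0.028196, N=[120·1·24·2]^{1/2}=75.894664
The bounds max(0,m−m')=0 and min(l+m,l−m')=1 give 2 terms
  k=0: (−1)^1·75.8947/(24)·0.9996^5·0.0282^1 = -0.088987
  k=1: (−1)^2·75.8947/(12)·0.9996^3·0.0282^3 = +0.000142
d^3_{2,1}(0.0564) = -0.088987 +0.000142 = -0.088846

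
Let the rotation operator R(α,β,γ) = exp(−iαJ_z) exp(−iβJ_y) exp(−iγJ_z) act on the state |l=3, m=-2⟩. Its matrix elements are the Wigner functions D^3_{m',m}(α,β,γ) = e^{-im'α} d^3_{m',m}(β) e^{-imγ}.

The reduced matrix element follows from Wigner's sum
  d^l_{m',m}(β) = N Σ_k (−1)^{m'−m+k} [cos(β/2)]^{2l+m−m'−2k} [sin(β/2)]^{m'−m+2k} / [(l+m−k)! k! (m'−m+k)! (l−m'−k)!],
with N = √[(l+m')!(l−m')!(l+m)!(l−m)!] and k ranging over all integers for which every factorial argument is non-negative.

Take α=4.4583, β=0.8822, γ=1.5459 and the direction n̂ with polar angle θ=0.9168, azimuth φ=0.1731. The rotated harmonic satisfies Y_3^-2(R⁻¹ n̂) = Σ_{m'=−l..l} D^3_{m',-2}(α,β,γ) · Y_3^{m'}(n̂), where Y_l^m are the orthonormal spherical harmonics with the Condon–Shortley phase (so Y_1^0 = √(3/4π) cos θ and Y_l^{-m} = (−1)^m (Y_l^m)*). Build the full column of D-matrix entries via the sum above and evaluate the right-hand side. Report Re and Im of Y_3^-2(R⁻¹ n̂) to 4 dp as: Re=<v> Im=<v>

Need the full column D^3_{m',-2} for m'=−3..3 at α=4.4583, β=0.8822, γ=1.5459.
cos(β/2)=0.904283, sin(β/2)=0.426934
d^3_{-3,-2}: single k=1 term ⇒ +0.632350;  D = -0.458900-0.435060i
d^3_{-2,-2}: k∈[0..1] ⇒ +0.546796 -0.609409 = -0.062614;  D = -0.053117+0.033152i
d^3_{-1,-2}: k∈[0..1] ⇒ -0.816361 +0.363937 = -0.452424;  D = -0.135377-0.431695i
d^3_{0,-2}: k∈[0..1] ⇒ +0.667574 -0.148804 = +0.518771;  D = -0.518128+0.025820i
d^3_{1,-2}: k∈[0..1] ⇒ -0.363937 +0.040561 = -0.323376;  D = -0.065606+0.316651i
d^3_{2,-2}: k∈[0..1] ⇒ +0.135839 -0.006056 = +0.129783;  D = +0.116385+0.057429i
d^3_{3,-2}: single k=0 term ⇒ -0.031419;  D = +0.020539-0.023776i
Y_3^{m'}(θ=0.9168,φ=0.1731) and Σ D·Y over m':
  (-0.4589-0.4351i)·(+0.1811-0.1035i)  (-0.0531+0.0332i)·(+0.3684-0.1329i)  (-0.1354-0.4317i)·(+0.2149-0.0376i)  (-0.5181+0.0258i)·(-0.2610+0.0000i)  (-0.0656+0.3167i)·(-0.2149-0.0376i)  (+0.1164+0.0574i)·(+0.3684+0.1329i)  (+0.0205-0.0238i)·(-0.1811-0.1035i)
Y_3^-2(R⁻¹ n̂) = +0.001664-0.133208i

Re=0.0017 Im=-0.1332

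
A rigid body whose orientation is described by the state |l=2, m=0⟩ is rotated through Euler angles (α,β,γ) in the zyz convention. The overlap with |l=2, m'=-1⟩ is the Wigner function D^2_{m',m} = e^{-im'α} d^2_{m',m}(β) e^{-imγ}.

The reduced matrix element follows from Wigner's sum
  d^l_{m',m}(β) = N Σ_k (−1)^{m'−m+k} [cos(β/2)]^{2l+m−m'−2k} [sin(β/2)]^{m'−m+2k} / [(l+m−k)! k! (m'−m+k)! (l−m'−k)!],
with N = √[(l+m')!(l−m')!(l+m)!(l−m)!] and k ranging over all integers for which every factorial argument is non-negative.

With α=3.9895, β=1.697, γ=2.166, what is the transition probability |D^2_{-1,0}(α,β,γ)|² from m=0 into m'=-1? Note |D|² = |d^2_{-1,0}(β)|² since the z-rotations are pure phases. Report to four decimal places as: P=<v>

P=0.0234

D^2_{-1,0}(3.9895,1.697,2.166) = e^{-i·-1·3.9895}·d^2_{-1,0}(1.697)·e^{-i·0·2.166}. Compute d first:
Half-angle: c=0.661109, s=0.750290. N=√(1·6·2·2)=4.898979
The bounds max(0,m−m')=1 and min(l+m,l−m')=2 give 2 terms
  k=1: (−1)^0·4.8990/(2)·0.6611^3·0.7503^1 = +0.531037
  k=2: (−1)^1·4.8990/(2)·0.6611^1·0.7503^3 = -0.683968
d^2_{-1,0}(1.697) = +0.531037 -0.683968 = -0.152931
|D^2_{-1,0}|² = |d^2_{-1,0}(β)|² = (-0.152931)² = 0.023388 (the z-rotation phases have unit modulus)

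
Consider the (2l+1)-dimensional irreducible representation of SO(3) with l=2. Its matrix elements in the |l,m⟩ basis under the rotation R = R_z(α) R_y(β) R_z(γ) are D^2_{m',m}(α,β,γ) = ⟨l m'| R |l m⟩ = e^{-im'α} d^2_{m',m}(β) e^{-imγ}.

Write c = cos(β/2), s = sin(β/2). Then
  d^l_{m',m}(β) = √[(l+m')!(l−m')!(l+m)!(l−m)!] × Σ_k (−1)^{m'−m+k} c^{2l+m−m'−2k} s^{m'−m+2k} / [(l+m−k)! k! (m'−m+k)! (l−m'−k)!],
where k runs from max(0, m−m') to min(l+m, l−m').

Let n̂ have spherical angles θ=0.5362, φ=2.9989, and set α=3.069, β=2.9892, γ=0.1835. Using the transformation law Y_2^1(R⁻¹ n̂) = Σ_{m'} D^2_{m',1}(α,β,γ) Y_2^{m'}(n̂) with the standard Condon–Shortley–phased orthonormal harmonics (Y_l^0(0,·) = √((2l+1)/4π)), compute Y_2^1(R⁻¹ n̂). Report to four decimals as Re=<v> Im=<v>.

Re=-0.3760 Im=0.0481

Need the full column D^2_{m',1} for m'=−2..2 at α=3.069, β=2.9892, γ=0.1835.
cos(β/2)=0.076123, sin(β/2)=0.997098
d^2_{-2,1}: single k=3 term ⇒ +0.150924;  D = +0.142845-0.048718i
d^2_{-1,1}: k∈[2..3] ⇒ +0.017283 -0.988444 = -0.971161;  D = +0.939489-0.245998i
d^2_{0,1}: k∈[1..2] ⇒ +0.001077 -0.184843 = -0.183766;  D = -0.180681+0.033532i
d^2_{1,1}: k∈[0..1] ⇒ +0.000034 -0.017283 = -0.017250;  D = +0.017144-0.001909i
d^2_{2,1}: single k=0 term ⇒ -0.000880;  D = -0.000879+0.000034i
Y_2^{m'}(θ=0.5362,φ=2.9989) and Σ D·Y over m':
  (+0.1428-0.0487i)·(+0.0967+0.0284i)  (+0.9395-0.2460i)·(-0.3358-0.0482i)  (-0.1807+0.0335i)·(+0.3838+0.0000i)  (+0.0171-0.0019i)·(+0.3358-0.0482i)  (-0.0009+0.0000i)·(+0.0967-0.0284i)
Y_2^1(R⁻¹ n̂) = -0.375953+0.048057i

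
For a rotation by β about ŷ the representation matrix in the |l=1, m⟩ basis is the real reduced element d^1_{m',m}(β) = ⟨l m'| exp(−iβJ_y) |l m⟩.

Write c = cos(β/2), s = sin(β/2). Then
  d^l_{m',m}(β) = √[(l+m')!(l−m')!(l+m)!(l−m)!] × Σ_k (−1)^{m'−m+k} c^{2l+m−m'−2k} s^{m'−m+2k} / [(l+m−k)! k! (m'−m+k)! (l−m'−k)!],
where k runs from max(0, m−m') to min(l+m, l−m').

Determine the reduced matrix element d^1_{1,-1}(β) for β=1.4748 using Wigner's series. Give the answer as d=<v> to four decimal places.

d^1_{1,-1}(β=1.4748) via Wigner's sum:
c=cos(1.4748/2)=0.740219, s=sin(1.4748/2)=0.672366; N=√[2·1·1·2]=2.000000
k: max(0,(-1)−(1))=0 … min(1+(-1),1−(1))=0
  k=0: (−1)^2·2.0000/(2)·0.7402^0·0.6724^2 = +0.452076
d^1_{1,-1}(1.4748) = +0.452076

d=0.4521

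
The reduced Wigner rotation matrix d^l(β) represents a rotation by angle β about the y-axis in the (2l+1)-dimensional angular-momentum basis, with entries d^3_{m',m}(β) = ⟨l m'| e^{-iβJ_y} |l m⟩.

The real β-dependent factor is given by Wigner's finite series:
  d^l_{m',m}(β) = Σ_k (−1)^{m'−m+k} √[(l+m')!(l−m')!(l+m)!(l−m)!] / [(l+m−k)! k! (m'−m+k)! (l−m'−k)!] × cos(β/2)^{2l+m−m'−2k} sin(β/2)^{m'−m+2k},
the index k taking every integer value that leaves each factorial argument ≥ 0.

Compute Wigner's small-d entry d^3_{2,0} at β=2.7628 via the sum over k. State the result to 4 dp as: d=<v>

d=-0.1740

d^3_{2,0}(β=2.7628) via Wigner's sum:
c=cos(2.7628/2)=0.188266, s=sin(2.7628/2)=0.982118; N=√[120·1·6·6]=65.726707
Admissible k: 0..1 (factorial args all ≥0)
  k=0: (−1)^2·65.7267/(12)·0.1883^4·0.9821^2 = +0.006637
  k=1: (−1)^3·65.7267/(12)·0.1883^2·0.9821^4 = -0.180617
d^3_{2,0}(2.7628) = +0.006637 -0.180617 = -0.173980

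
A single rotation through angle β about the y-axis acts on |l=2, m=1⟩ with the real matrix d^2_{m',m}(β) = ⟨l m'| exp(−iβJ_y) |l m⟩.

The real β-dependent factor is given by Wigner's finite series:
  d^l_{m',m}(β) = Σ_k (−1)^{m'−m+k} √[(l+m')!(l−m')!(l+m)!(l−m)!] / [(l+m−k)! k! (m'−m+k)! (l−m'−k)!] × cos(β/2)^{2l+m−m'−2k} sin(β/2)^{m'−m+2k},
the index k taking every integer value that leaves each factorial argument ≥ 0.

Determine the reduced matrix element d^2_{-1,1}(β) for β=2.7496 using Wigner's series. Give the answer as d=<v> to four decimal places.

d^2_{-1,1}(β=2.7496) via Wigner's sum:
c=cos(2.7496/2)=0.194744, s=sin(2.7496/2)=0.980854; N=√[1·6·6·1]=6.000000
k: max(0,(1)−(-1))=2 … min(2+(1),2−(-1))=3
  k=2: (−1)^0·6.0000/(2)·0.1947^2·0.9809^2 = +0.109461
  k=3: (−1)^1·6.0000/(6)·0.1947^0·0.9809^4 = -0.925588
d^2_{-1,1}(2.7496) = +0.109461 -0.925588 = -0.816127

d=-0.8161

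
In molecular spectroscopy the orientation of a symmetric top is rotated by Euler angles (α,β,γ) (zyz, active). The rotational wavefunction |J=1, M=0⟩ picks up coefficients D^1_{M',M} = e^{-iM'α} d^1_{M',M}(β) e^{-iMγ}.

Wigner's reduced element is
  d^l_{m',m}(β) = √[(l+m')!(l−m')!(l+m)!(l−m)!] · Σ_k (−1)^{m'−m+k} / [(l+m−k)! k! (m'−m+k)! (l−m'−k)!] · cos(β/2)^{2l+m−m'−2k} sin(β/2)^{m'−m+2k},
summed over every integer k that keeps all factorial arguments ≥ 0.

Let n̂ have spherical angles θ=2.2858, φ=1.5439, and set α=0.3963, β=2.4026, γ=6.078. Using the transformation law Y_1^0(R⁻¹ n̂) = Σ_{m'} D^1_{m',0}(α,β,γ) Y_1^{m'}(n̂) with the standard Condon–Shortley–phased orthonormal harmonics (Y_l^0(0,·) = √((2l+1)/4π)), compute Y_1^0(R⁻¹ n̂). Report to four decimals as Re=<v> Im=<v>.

Re=0.3388 Im=0.0000

Need the full column D^1_{m',0} for m'=−1..1 at α=0.3963, β=2.4026, γ=6.078.
cos(β/2)=0.361146, sin(β/2)=0.932509
d^1_{-1,0}: single k=1 term ⇒ +0.476267;  D = +0.439354+0.183843i
d^1_{0,0}: k∈[0..1] ⇒ +0.130426 -0.869574 = -0.739147;  D = -0.739147+0.000000i
d^1_{1,0}: single k=0 term ⇒ -0.476267;  D = -0.439354+0.183843i
Y_1^{m'}(θ=2.2858,φ=1.5439) and Σ D·Y over m':
  (+0.4394+0.1838i)·(+0.0070-0.2608i)  (-0.7391+0.0000i)·(-0.3203+0.0000i)  (-0.4394+0.1838i)·(-0.0070-0.2608i)
Y_1^0(R⁻¹ n̂) = +0.338829+0.000000i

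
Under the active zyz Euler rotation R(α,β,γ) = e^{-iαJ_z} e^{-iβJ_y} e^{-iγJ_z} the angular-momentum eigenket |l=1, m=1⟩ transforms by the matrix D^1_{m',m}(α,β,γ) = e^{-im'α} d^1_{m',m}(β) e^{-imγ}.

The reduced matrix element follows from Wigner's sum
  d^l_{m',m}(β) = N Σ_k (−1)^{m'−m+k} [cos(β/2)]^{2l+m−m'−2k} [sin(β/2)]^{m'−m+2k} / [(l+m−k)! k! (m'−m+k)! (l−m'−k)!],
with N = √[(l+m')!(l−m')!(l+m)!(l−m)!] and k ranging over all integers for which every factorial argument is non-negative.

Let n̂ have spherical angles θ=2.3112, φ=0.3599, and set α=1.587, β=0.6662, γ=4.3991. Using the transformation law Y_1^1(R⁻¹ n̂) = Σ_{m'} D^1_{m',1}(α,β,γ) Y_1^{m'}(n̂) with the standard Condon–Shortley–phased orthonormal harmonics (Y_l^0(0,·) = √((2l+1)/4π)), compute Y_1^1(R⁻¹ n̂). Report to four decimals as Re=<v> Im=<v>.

Need the full column D^1_{m',1} for m'=−1..1 at α=1.587, β=0.6662, γ=4.3991.
cos(β/2)=0.945033, sin(β/2)=0.326974
d^1_{-1,1}: single k=2 term ⇒ +0.106912;  D = -0.101161-0.034593i
d^1_{0,1}: single k=1 term ⇒ +0.436994;  D = -0.134677+0.415723i
d^1_{1,1}: single k=0 term ⇒ +0.893088;  D = +0.853965+0.261438i
Y_1^{m'}(θ=2.3112,φ=0.3599) and Σ D·Y over m':
  (-0.1012-0.0346i)·(+0.2387-0.0898i)  (-0.1347+0.4157i)·(-0.3296+0.0000i)  (+0.8540+0.2614i)·(-0.2387-0.0898i)
Y_1^1(R⁻¹ n̂) = -0.163225-0.275305i

Re=-0.1632 Im=-0.2753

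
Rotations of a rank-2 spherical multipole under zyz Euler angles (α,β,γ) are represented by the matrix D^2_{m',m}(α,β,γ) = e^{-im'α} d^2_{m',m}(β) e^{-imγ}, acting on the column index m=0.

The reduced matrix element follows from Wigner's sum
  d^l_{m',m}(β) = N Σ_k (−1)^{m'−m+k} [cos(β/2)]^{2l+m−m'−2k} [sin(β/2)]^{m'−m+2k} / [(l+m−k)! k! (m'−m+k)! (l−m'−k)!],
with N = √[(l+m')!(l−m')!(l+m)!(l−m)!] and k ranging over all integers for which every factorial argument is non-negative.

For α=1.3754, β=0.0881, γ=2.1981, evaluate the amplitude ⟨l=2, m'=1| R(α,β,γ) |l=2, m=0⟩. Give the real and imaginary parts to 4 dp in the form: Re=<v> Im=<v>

Split into d^2_{1,0}(β=0.0881) × two z-phases.
c=cos(0.0881/2)=0.999030, s=sin(0.0881/2)=0.044036; N=√[6·1·2·2]=4.898979
The bounds max(0,m−m')=0 and min(l+m,l−m')=1 give 2 terms
  k=0: (−1)^1·4.8990/(2)·0.9990^3·0.0440^1 = -0.107552
  k=1: (−1)^2·4.8990/(2)·0.9990^1·0.0440^3 = +0.000209
d^2_{1,0}(0.0881) = -0.107552 +0.000209 = -0.107343
D = (+0.194155-0.980971i)·(-0.107343)·(+1.000000+0.000000i) = -0.020841+0.105300i

Re=-0.0208 Im=0.1053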